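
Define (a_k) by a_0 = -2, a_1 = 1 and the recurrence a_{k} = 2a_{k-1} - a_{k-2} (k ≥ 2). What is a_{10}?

The ordinary generating function has denominator 1 - 2q + q^2.
Iterating the recurrence: a_0,…,a_{10} = -2, 1, 4, 7, 10, 13, 16, 19, 22, 25, 28.

28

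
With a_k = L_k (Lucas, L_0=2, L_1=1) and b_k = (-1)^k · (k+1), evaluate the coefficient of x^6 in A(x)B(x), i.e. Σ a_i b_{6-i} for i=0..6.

This is [x^6] in the product of the two ordinary generating functions.
Σ = 2·7 + 1·(-6) + 3·5 + 4·(-4) + 7·3 + 11·(-2) + 18·1 = 24.

24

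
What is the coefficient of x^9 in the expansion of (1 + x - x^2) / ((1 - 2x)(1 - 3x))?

The denominator gives the recurrence a_n = 5a_(n−1) − 6a_(n−2) for n ≥ 3; the numerator fixes a_0 = 1, a_1 = 6, a_2 = 23.
Iterating: 1, 6, 23, 79, 257, 811, 2513, 7699, 23417, 70891, so a_9 = 70891.

70891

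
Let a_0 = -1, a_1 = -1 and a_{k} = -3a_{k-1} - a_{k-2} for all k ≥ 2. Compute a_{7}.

The ordinary generating function has denominator 1 + 3q + q^2.
Iterating the recurrence: a_0,…,a_{7} = -1, -1, 4, -11, 29, -76, 199, -521.

-521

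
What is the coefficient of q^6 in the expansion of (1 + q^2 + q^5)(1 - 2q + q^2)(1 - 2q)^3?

(1 + q^2 + q^5) has coefficients 1,0,1,0,0,1 for degrees 0…5.
(1 - 2q + q^2) has coefficients 1,-2,1,0,0,0,0 for degrees 0…6.
Finally multiplying by (1 - 2q)^3, the product of all factors after the first has coefficients 1,-8,25,-38,28,-8,0 for degrees 0…6.
[q^6] = 1·0 + 1·28 + 1·(-8) = 20.

20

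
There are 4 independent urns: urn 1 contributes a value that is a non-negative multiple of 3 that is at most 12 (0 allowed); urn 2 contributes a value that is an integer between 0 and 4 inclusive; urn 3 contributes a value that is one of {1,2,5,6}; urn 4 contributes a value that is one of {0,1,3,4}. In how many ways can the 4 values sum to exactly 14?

26

The generating function for the choices is (1 + z^3 + z^6 + z^9 + z^12)·(1 + z + z^2 + z^3 + z^4)·(z + z^2 + z^5 + z^6)·(1 + z + z^3 + z^4); the count is [z^14].
(1 + z^3 + z^6 + z^9 + z^12) has coefficients 1,0,0,1,0,0,1,0,0,1,0,0,1 for degrees 0…12.
(1 + z + z^2 + z^3 + z^4) has coefficients 1,1,1,1,1,0,0,0,0,0,0,0,0,0,0 for degrees 0…14.
Multiplying by (z + z^2 + z^5 + z^6) gives running coefficients 0,1,2,2,2,3,3,2,2,2,1,0,0,0,0 for degrees 0…14.
Finally multiplying by (1 + z + z^3 + z^4), the product of all factors after the first has coefficients 0,1,3,4,5,8,10,9,9,10,8,5,4,3,1 for degrees 0…14.
[z^14] = 1·1 + 1·5 + 1·9 + 1·8 + 1·3 = 26.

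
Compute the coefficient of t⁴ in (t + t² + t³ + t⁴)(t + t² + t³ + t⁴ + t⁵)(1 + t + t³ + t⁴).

5

(t + t² + t³ + t⁴) has coefficients 0,1,1,1,1 for degrees 0…4.
(t + t² + t³ + t⁴ + t⁵) has coefficients 0,1,1,1,1 for degrees 0…4.
Finally multiplying by (1 + t + t³ + t⁴), the product of all factors after the first has coefficients 0,1,2,2,3 for degrees 0…4.
[t⁴] = 1·2 + 1·2 + 1·1 + 1·0 = 5.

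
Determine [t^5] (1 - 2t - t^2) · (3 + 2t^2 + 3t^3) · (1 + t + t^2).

-12

(1 - 2t - t^2) has coefficients 1,-2,-1 for degrees 0…2.
(3 + 2t^2 + 3t^3) has coefficients 3,0,2,3,0,0 for degrees 0…5.
Finally multiplying by (1 + t + t^2), the product of all factors after the first has coefficients 3,3,5,5,5,3 for degrees 0…5.
[t^5] = 1·3 − 2·5 − 1·5 = -12.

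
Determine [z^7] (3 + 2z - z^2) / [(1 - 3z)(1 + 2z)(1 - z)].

Partial fractions give a closed form: a_n = (16/5)·3^n + (7/15)·(-2)^n + (-2/3)·1^n.
At n = 7: a_7 = 6938.

6938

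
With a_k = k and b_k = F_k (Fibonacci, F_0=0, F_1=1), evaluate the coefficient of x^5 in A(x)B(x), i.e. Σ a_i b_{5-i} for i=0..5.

14

This is [x^5] in the product of the two ordinary generating functions.
Σ = 0·5 + 1·3 + 2·2 + 3·1 + 4·1 + 5·0 = 14.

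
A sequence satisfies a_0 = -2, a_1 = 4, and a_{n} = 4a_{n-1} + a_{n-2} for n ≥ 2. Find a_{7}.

19308

The ordinary generating function has denominator 1 - 4q - q^2.
Iterating the recurrence: a_0,…,a_{7} = -2, 4, 14, 60, 254, 1076, 4558, 19308.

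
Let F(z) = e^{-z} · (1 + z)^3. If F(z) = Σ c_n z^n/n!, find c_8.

-191

The EGF product rule gives c_8 = Σ_{k_1+k_2=8} C(8; k_1,k_2) · ∏ g_i(k_i), where e^{-z} gives (-1)^k; (1+z)^3 gives the falling factorial (3)_k.
g_1(k) for k = 0…8: 1, -1, 1, -1, 1, -1, 1, -1, 1.
g_2(k) for k = 0…8: 1, 3, 6, 6, 0, 0, 0, 0, 0.
c_8 = Σ_k C(8,k)·g_1(k)·g_2(8−k) = 56·(-1)·6 + 28·1·6 + 8·(-1)·3 + 1·1·1 = −336 + 168 − 24 + 1 = -191.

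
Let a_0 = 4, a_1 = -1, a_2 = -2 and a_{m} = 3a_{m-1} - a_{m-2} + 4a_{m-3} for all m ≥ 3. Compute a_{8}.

The ordinary generating function has denominator 1 - 3z + z^2 - 4z^3.
Iterating the recurrence: a_0,…,a_{8} = 4, -1, -2, 11, 31, 74, 235, 755, 2326.

2326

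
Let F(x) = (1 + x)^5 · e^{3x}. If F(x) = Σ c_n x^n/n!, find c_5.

14988

The EGF product rule gives c_5 = Σ_{k_1+k_2=5} C(5; k_1,k_2) · ∏ g_i(k_i), where (1+x)^5 gives the falling factorial (5)_k; e^{3x} gives (3)^k.
g_1(k) for k = 0…5: 1, 5, 20, 60, 120, 120.
g_2(k) for k = 0…5: 1, 3, 9, 27, 81, 243.
c_5 = Σ_k C(5,k)·g_1(k)·g_2(5−k) = 1·1·243 + 5·5·81 + 10·20·27 + 10·60·9 + 5·120·3 + 1·120·1 = 243 + 2025 + 5400 + 5400 + 1800 + 120 = 14988.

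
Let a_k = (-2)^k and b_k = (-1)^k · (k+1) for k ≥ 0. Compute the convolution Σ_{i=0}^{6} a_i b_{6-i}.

Write out a_i and b_{6-i} for i = 0,…,6 and sum the products.
Σ = 1·7 − 2·(-6) + 4·5 − 8·(-4) + 16·3 − 32·(-2) + 64·1 = 247.

247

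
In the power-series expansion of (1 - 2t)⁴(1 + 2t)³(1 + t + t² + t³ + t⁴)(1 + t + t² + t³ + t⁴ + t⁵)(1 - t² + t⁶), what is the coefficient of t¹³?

(1 - 2t)⁴ has coefficients 1,-8,24,-32,16 for degrees 0…4.
(1 + 2t)³ has coefficients 1,6,12,8,0,0,0,0,0,0,0,0,0,0 for degrees 0…13.
Multiplying by (1 + t + t² + t³ + t⁴) gives running coefficients 1,7,19,27,27,26,20,8,0,0,0,0,0,0 for degrees 0…13.
Multiplying by (1 + t + t² + t³ + t⁴ + t⁵) gives running coefficients 1,8,27,54,81,107,126,127,108,81,54,28,8,0 for degrees 0…13.
Finally multiplying by (1 - t² + t⁶), the product of all factors after the first has coefficients 1,8,26,46,54,53,46,28,9,8,27,54,80,99 for degrees 0…13.
[t¹³] = 1·99 − 8·80 + 24·54 − 32·27 + 16·8 = 19.

19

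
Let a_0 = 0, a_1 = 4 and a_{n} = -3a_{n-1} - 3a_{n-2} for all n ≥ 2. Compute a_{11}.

-972

The ordinary generating function has denominator 1 + 3x + 3x^2.
Iterating the recurrence: a_0,…,a_{11} = 0, 4, -12, 24, -36, 36, 0, -108, 324, -648, 972, -972.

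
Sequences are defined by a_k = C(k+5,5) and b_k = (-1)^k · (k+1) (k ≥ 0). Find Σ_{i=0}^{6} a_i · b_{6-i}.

188

This is [x^6] in the product of the two ordinary generating functions.
Σ = 1·7 + 6·(-6) + 21·5 + 56·(-4) + 126·3 + 252·(-2) + 462·1 = 188.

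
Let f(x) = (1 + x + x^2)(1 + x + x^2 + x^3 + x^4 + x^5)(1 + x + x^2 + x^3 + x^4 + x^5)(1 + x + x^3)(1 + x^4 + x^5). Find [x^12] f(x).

(1 + x + x^2) has coefficients 1,1,1 for degrees 0…2.
(1 + x + x^2 + x^3 + x^4 + x^5) has coefficients 1,1,1,1,1,1,0,0,0,0,0,0,0 for degrees 0…12.
Multiplying by (1 + x + x^2 + x^3 + x^4 + x^5) gives running coefficients 1,2,3,4,5,6,5,4,3,2,1,0,0 for degrees 0…12.
Multiplying by (1 + x + x^3) gives running coefficients 1,3,5,8,11,14,15,14,13,10,7,4,2 for degrees 0…12.
Finally multiplying by (1 + x^4 + x^5), the product of all factors after the first has coefficients 1,3,5,8,12,18,23,27,32,35,36,33,29 for degrees 0…12.
[x^12] = 1·29 + 1·33 + 1·36 = 98.

98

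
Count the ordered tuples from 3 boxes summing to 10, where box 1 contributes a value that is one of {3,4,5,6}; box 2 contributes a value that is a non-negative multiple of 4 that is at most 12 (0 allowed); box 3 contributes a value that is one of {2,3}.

2

The generating function for the choices is (z³ + z⁴ + z⁵ + z⁶)·(1 + z⁴ + z⁸ + z¹²)·(z² + z³); the count is [z¹⁰].
(z³ + z⁴ + z⁵ + z⁶) has coefficients 0,0,0,1,1,1,1 for degrees 0…6.
(1 + z⁴ + z⁸ + z¹²) has coefficients 1,0,0,0,1,0,0,0,1,0,0 for degrees 0…10.
Finally multiplying by (z² + z³), the product of all factors after the first has coefficients 0,0,1,1,0,0,1,1,0,0,1 for degrees 0…10.
[z¹⁰] = 1·1 + 1·1 + 1·0 + 1·0 = 2.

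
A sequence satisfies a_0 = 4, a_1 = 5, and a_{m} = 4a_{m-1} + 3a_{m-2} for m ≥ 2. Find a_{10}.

The ordinary generating function has denominator 1 - 4y - 3y^2.
Iterating the recurrence: a_0,…,a_{10} = 4, 5, 32, 143, 668, 3101, 14408, 66935, 310964, 1444661, 6711536.

6711536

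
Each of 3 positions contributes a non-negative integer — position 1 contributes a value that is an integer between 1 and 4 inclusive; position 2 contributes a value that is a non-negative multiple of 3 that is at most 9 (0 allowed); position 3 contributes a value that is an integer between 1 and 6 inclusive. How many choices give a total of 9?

The generating function for the choices is (z + z² + z³ + z⁴)·(1 + z³ + z⁶ + z⁹)·(z + z² + z³ + z⁴ + z⁵ + z⁶); the count is [z⁹].
(z + z² + z³ + z⁴) has coefficients 0,1,1,1,1 for degrees 0…4.
(1 + z³ + z⁶ + z⁹) has coefficients 1,0,0,1,0,0,1,0,0,1 for degrees 0…9.
Finally multiplying by (z + z² + z³ + z⁴ + z⁵ + z⁶), the product of all factors after the first has coefficients 0,1,1,1,2,2,2,2,2,2 for degrees 0…9.
[z⁹] = 1·2 + 1·2 + 1·2 + 1·2 = 8.

8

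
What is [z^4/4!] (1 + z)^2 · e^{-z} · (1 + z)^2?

The EGF product rule gives c_4 = Σ_{k_1+k_2+k_3=4} C(4; k_1,k_2,k_3) · ∏ g_i(k_i), where (1+z)^2 gives the falling factorial (2)_k; e^{-z} gives (-1)^k; (1+z)^2 gives the falling factorial (2)_k.
g_1(k) for k = 0…4: 1, 2, 2, 0, 0.
g_2(k) for k = 0…4: 1, -1, 1, -1, 1.
g_3(k) for k = 0…4: 1, 2, 2, 0, 0.
First combine the last two factors: h(k) = Σ_j C(k,j)·g_2(j)·g_3(k−j) for k = 0…4: 1, 1, -1, -1, 5.
c_4 = Σ_k C(4,k)·g_1(k)·h(4−k) = 1·1·5 + 4·2·(-1) + 6·2·(-1) = 5 − 8 − 12 = -15.

-15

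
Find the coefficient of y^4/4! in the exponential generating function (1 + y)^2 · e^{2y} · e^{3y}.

The EGF product rule gives c_4 = Σ_{k_1+k_2+k_3=4} C(4; k_1,k_2,k_3) · ∏ g_i(k_i), where (1+y)^2 gives the falling factorial (2)_k; e^{2y} gives (2)^k; e^{3y} gives (3)^k.
g_1(k) for k = 0…4: 1, 2, 2, 0, 0.
g_2(k) for k = 0…4: 1, 2, 4, 8, 16.
g_3(k) for k = 0…4: 1, 3, 9, 27, 81.
First combine the last two factors: h(k) = Σ_j C(k,j)·g_2(j)·g_3(k−j) for k = 0…4: 1, 5, 25, 125, 625.
c_4 = Σ_k C(4,k)·g_1(k)·h(4−k) = 1·1·625 + 4·2·125 + 6·2·25 = 625 + 1000 + 300 = 1925.

1925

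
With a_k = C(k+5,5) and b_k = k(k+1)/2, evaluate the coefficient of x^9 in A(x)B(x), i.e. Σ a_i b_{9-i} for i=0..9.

12870

The convolution is the x^9 coefficient of A(x)B(x).
Σ = 1·45 + 6·36 + 21·28 + 56·21 + 126·15 + 252·10 + 462·6 + 792·3 + 1287·1 + 2002·0 = 12870.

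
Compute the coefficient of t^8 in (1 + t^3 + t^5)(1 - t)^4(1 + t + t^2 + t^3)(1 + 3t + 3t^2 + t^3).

(1 + t^3 + t^5) has coefficients 1,0,0,1,0,1 for degrees 0…5.
(1 - t)^4 has coefficients 1,-4,6,-4,1,0,0,0,0 for degrees 0…8.
Multiplying by (1 + t + t^2 + t^3) gives running coefficients 1,-3,3,-1,-1,3,-3,1,0 for degrees 0…8.
Finally multiplying by (1 + 3t + 3t^2 + t^3), the product of all factors after the first has coefficients 1,0,-3,0,2,0,2,0,-3 for degrees 0…8.
[t^8] = 1·(-3) + 1·0 + 1·0 = -3.

-3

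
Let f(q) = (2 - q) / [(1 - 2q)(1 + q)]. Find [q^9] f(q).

The denominator gives the recurrence a_n = a_(n−1) + 2a_(n−2) for n ≥ 3; the numerator fixes a_0 = 2, a_1 = 1, a_2 = 5.
Iterating: 2, 1, 5, 7, 17, 31, 65, 127, 257, 511, so a_9 = 511.

511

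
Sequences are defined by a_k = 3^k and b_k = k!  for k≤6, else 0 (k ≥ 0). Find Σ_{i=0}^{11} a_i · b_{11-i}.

629856

The convolution is the x^11 coefficient of A(x)B(x).
Σ = 1·0 + 3·0 + 9·0 + 27·0 + 81·0 + 243·720 + 729·120 + 2187·24 + 6561·6 + 19683·2 + 59049·1 + 177147·1 = 629856.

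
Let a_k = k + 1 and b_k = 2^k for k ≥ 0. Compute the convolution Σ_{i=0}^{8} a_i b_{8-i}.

1013

Write out a_i and b_{8-i} for i = 0,…,8 and sum the products.
Σ = 1·256 + 2·128 + 3·64 + 4·32 + 5·16 + 6·8 + 7·4 + 8·2 + 9·1 = 1013.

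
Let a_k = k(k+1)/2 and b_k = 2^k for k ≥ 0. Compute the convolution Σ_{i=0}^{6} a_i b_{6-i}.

219

Write out a_i and b_{6-i} for i = 0,…,6 and sum the products.
Σ = 0·64 + 1·32 + 3·16 + 6·8 + 10·4 + 15·2 + 21·1 = 219.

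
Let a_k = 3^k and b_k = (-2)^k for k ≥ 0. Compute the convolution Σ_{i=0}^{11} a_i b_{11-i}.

105469

Write out a_i and b_{11-i} for i = 0,…,11 and sum the products.
Σ = 1·(-2048) + 3·1024 + 9·(-512) + 27·256 + 81·(-128) + 243·64 + 729·(-32) + 2187·16 + 6561·(-8) + 19683·4 + 59049·(-2) + 177147·1 = 105469.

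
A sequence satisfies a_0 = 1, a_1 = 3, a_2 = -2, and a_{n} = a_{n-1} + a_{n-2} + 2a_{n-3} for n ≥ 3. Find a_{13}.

The ordinary generating function has denominator 1 - q - q^2 - 2q^3.
Iterating the recurrence: a_0,…,a_{13} = 1, 3, -2, 3, 7, 6, 19, 39, 70, 147, 295, 582, 1171, 2343.

2343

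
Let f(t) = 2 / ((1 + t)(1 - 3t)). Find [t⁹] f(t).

29524

Partial fractions give a closed form: a_n = (1/2)·(-1)^n + (3/2)·3^n.
At n = 9: a_9 = 29524.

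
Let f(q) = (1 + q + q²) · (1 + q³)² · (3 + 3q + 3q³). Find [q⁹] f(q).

6

(1 + q + q²) has coefficients 1,1,1 for degrees 0…2.
(1 + q³)² has coefficients 1,0,0,2,0,0,1,0,0,0 for degrees 0…9.
Finally multiplying by (3 + 3q + 3q³), the product of all factors after the first has coefficients 3,3,0,9,6,0,9,3,0,3 for degrees 0…9.
[q⁹] = 1·3 + 1·0 + 1·3 = 6.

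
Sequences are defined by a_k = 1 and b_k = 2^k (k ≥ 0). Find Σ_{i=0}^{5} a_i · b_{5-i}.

The convolution is the x^5 coefficient of A(x)B(x).
Σ = 1·32 + 1·16 + 1·8 + 1·4 + 1·2 + 1·1 = 63.

63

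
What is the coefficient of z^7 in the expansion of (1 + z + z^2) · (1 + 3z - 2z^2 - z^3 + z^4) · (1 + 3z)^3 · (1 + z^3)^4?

673

(1 + z + z^2) has coefficients 1,1,1 for degrees 0…2.
(1 + 3z - 2z^2 - z^3 + z^4) has coefficients 1,3,-2,-1,1,0,0,0 for degrees 0…7.
Multiplying by (1 + 3z)^3 gives running coefficients 1,12,52,89,19,-72,0,27 for degrees 0…7.
Finally multiplying by (1 + z^3)^4, the product of all factors after the first has coefficients 1,12,52,93,67,136,362,175 for degrees 0…7.
[z^7] = 1·175 + 1·362 + 1·136 = 673.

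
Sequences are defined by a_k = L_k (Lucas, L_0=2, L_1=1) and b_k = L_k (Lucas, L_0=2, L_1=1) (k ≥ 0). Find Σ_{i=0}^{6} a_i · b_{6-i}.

Write out a_i and b_{6-i} for i = 0,…,6 and sum the products.
Σ = 2·18 + 1·11 + 3·7 + 4·4 + 7·3 + 11·1 + 18·2 = 152.

152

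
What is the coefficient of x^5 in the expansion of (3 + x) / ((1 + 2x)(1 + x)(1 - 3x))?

The denominator gives the recurrence a_n = 7a_(n−2) + 6a_(n−3) for n ≥ 3; the numerator fixes a_0 = 3, a_1 = 1, a_2 = 21.
Iterating: 3, 1, 21, 25, 153, 301, so a_5 = 301.

301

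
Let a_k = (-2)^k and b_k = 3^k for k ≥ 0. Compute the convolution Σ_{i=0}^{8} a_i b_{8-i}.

4039

This is [x^8] in the product of the two ordinary generating functions.
Σ = 1·6561 − 2·2187 + 4·729 − 8·243 + 16·81 − 32·27 + 64·9 − 128·3 + 256·1 = 4039.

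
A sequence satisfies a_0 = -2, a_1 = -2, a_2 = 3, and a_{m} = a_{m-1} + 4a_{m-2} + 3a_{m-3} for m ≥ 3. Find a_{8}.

The ordinary generating function has denominator 1 - z - 4z^2 - 3z^3.
Iterating the recurrence: a_0,…,a_{8} = -2, -2, 3, -11, -5, -40, -93, -268, -760.

-760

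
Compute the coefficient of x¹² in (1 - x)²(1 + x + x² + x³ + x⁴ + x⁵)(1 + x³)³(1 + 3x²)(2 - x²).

4

(1 - x)² has coefficients 1,-2,1 for degrees 0…2.
(1 + x + x² + x³ + x⁴ + x⁵) has coefficients 1,1,1,1,1,1,0,0,0,0,0,0,0 for degrees 0…12.
Multiplying by (1 + x³)³ gives running coefficients 1,1,1,4,4,4,6,6,6,4,4,4,1 for degrees 0…12.
Multiplying by (1 + 3x²) gives running coefficients 1,1,4,7,7,16,18,18,24,22,22,16,13 for degrees 0…12.
Finally multiplying by (2 - x²), the product of all factors after the first has coefficients 2,2,7,13,10,25,29,20,30,26,20,10,4 for degrees 0…12.
[x¹²] = 1·4 − 2·10 + 1·20 = 4.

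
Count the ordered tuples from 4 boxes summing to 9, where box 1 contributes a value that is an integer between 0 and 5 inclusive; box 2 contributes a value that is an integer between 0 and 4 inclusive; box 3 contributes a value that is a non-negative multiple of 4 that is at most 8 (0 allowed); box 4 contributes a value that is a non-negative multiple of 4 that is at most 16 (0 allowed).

The generating function for the choices is (1 + y + y^2 + y^3 + y^4 + y^5)·(1 + y + y^2 + y^3 + y^4)·(1 + y^4 + y^8)·(1 + y^4 + y^8 + y^12 + y^16); the count is [y^9].
(1 + y + y^2 + y^3 + y^4 + y^5) has coefficients 1,1,1,1,1,1 for degrees 0…5.
(1 + y + y^2 + y^3 + y^4) has coefficients 1,1,1,1,1,0,0,0,0,0 for degrees 0…9.
Multiplying by (1 + y^4 + y^8) gives running coefficients 1,1,1,1,2,1,1,1,2,1 for degrees 0…9.
Finally multiplying by (1 + y^4 + y^8 + y^12 + y^16), the product of all factors after the first has coefficients 1,1,1,1,3,2,2,2,5,3 for degrees 0…9.
[y^9] = 1·3 + 1·5 + 1·2 + 1·2 + 1·2 + 1·3 = 17.

17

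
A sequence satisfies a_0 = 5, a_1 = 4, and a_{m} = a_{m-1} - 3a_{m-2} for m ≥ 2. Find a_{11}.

The ordinary generating function has denominator 1 - t + 3t^2.
Iterating the recurrence: a_0,…,a_{11} = 5, 4, -11, -23, 10, 79, 49, -188, -335, 229, 1234, 547.

547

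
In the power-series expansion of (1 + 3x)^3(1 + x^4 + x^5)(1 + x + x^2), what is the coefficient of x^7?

100

(1 + 3x)^3 has coefficients 1,9,27,27 for degrees 0…3.
(1 + x^4 + x^5) has coefficients 1,0,0,0,1,1,0,0 for degrees 0…7.
Finally multiplying by (1 + x + x^2), the product of all factors after the first has coefficients 1,1,1,0,1,2,2,1 for degrees 0…7.
[x^7] = 1·1 + 9·2 + 27·2 + 27·1 = 100.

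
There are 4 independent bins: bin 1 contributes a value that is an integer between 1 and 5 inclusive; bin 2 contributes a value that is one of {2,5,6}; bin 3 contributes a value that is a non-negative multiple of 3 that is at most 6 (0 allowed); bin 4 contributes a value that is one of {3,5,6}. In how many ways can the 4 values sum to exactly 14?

12

The generating function for the choices is (x + x^2 + x^3 + x^4 + x^5)·(x^2 + x^5 + x^6)·(1 + x^3 + x^6)·(x^3 + x^5 + x^6); the count is [x^14].
(x + x^2 + x^3 + x^4 + x^5) has coefficients 0,1,1,1,1,1 for degrees 0…5.
(x^2 + x^5 + x^6) has coefficients 0,0,1,0,0,1,1,0,0,0,0,0,0,0,0 for degrees 0…14.
Multiplying by (1 + x^3 + x^6) gives running coefficients 0,0,1,0,0,2,1,0,2,1,0,1,1,0,0 for degrees 0…14.
Finally multiplying by (x^3 + x^5 + x^6), the product of all factors after the first has coefficients 0,0,0,0,0,1,0,1,3,1,2,5,2,2,4 for degrees 0…14.
[x^14] = 1·2 + 1·2 + 1·5 + 1·2 + 1·1 = 12.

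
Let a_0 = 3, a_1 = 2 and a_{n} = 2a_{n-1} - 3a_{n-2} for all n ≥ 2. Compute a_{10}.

-701

The ordinary generating function has denominator 1 - 2t + 3t^2.
Iterating the recurrence: a_0,…,a_{10} = 3, 2, -5, -16, -17, 14, 79, 116, -5, -358, -701.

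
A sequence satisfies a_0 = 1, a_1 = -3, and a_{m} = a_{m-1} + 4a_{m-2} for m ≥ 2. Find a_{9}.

-1731

The ordinary generating function has denominator 1 - q - 4q^2.
Iterating the recurrence: a_0,…,a_{9} = 1, -3, 1, -11, -7, -51, -79, -283, -599, -1731.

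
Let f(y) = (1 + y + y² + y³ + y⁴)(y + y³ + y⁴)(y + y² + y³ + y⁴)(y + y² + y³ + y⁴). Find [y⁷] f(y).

22

(1 + y + y² + y³ + y⁴) has coefficients 1,1,1,1,1 for degrees 0…4.
(y + y³ + y⁴) has coefficients 0,1,0,1,1,0,0,0 for degrees 0…7.
Multiplying by (y + y² + y³ + y⁴) gives running coefficients 0,0,1,1,2,3,2,2 for degrees 0…7.
Finally multiplying by (y + y² + y³ + y⁴), the product of all factors after the first has coefficients 0,0,0,1,2,4,7,8 for degrees 0…7.
[y⁷] = 1·8 + 1·7 + 1·4 + 1·2 + 1·1 = 22.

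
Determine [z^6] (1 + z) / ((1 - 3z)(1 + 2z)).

Partial fractions give a closed form: a_n = (4/5)·3^n + (1/5)·(-2)^n.
At n = 6: a_6 = 596.

596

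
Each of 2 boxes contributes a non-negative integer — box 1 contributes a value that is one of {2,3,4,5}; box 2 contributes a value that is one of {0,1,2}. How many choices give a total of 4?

The generating function for the choices is (y² + y³ + y⁴ + y⁵)·(1 + y + y²); the count is [y⁴].
(y² + y³ + y⁴ + y⁵) has coefficients 0,0,1,1,1 for degrees 0…4.
(1 + y + y²) has coefficients 1,1,1,0,0 for degrees 0…4.
[y⁴] = 1·1 + 1·1 + 1·1 = 3.

3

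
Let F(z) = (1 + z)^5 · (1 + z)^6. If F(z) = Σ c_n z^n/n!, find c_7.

The EGF product rule gives c_7 = Σ_{k_1+k_2=7} C(7; k_1,k_2) · ∏ g_i(k_i), where (1+z)^5 gives the falling factorial (5)_k; (1+z)^6 gives the falling factorial (6)_k.
g_1(k) for k = 0…7: 1, 5, 20, 60, 120, 120, 0, 0.
g_2(k) for k = 0…7: 1, 6, 30, 120, 360, 720, 720, 0.
c_7 = Σ_k C(7,k)·g_1(k)·g_2(7−k) = 7·5·720 + 21·20·720 + 35·60·360 + 35·120·120 + 21·120·30 = 25200 + 302400 + 756000 + 504000 + 75600 = 1663200.

1663200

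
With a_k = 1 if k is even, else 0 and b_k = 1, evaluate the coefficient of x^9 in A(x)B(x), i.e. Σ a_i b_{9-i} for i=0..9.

5

This is [x^9] in the product of the two ordinary generating functions.
Σ = 1·1 + 0·1 + 1·1 + 0·1 + 1·1 + 0·1 + 1·1 + 0·1 + 1·1 + 0·1 = 5.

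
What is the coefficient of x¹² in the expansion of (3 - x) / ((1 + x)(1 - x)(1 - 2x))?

Partial fractions give a closed form: a_n = (2/3)·(-1)^n + (-1)·1^n + (10/3)·2^n.
At n = 12: a_12 = 13653.

13653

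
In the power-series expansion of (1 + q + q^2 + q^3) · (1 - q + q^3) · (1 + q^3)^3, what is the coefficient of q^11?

3

(1 + q + q^2 + q^3) has coefficients 1,1,1,1 for degrees 0…3.
(1 - q + q^3) has coefficients 1,-1,0,1,0,0,0,0,0,0,0,0 for degrees 0…11.
Finally multiplying by (1 + q^3)^3, the product of all factors after the first has coefficients 1,-1,0,4,-3,0,6,-3,0,4,-1,0 for degrees 0…11.
[q^11] = 1·0 + 1·(-1) + 1·4 + 1·0 = 3.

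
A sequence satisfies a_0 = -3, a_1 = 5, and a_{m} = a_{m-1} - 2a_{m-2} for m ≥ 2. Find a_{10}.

-157

The ordinary generating function has denominator 1 - y + 2y^2.
Iterating the recurrence: a_0,…,a_{10} = -3, 5, 11, 1, -21, -23, 19, 65, 27, -103, -157.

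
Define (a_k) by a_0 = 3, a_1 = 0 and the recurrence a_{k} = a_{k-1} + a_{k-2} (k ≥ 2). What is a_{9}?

The ordinary generating function has denominator 1 - y - y^2.
Iterating the recurrence: a_0,…,a_{9} = 3, 0, 3, 3, 6, 9, 15, 24, 39, 63.

63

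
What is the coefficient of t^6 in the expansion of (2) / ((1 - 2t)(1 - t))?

254

The denominator gives the recurrence a_n = 3a_(n−1) − 2a_(n−2) for n ≥ 2; the numerator fixes a_0 = 2, a_1 = 6.
Iterating: 2, 6, 14, 30, 62, 126, 254, so a_6 = 254.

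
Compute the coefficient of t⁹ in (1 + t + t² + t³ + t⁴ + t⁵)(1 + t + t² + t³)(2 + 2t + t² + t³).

7

(1 + t + t² + t³ + t⁴ + t⁵) has coefficients 1,1,1,1,1,1 for degrees 0…5.
(1 + t + t² + t³) has coefficients 1,1,1,1,0,0,0,0,0,0 for degrees 0…9.
Finally multiplying by (2 + 2t + t² + t³), the product of all factors after the first has coefficients 2,4,5,6,4,2,1,0,0,0 for degrees 0…9.
[t⁹] = 1·0 + 1·0 + 1·0 + 1·1 + 1·2 + 1·4 = 7.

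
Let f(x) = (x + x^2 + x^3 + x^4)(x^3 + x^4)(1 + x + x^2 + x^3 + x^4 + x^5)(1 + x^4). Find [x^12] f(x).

11

(x + x^2 + x^3 + x^4) has coefficients 0,1,1,1,1 for degrees 0…4.
(x^3 + x^4) has coefficients 0,0,0,1,1,0,0,0,0,0,0,0,0 for degrees 0…12.
Multiplying by (1 + x + x^2 + x^3 + x^4 + x^5) gives running coefficients 0,0,0,1,2,2,2,2,2,1,0,0,0 for degrees 0…12.
Finally multiplying by (1 + x^4), the product of all factors after the first has coefficients 0,0,0,1,2,2,2,3,4,3,2,2,2 for degrees 0…12.
[x^12] = 1·2 + 1·2 + 1·3 + 1·4 = 11.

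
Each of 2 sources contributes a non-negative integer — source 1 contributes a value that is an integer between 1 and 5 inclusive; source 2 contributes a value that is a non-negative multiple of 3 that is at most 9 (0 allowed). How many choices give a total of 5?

The generating function for the choices is (x + x^2 + x^3 + x^4 + x^5)·(1 + x^3 + x^6 + x^9); the count is [x^5].
(x + x^2 + x^3 + x^4 + x^5) has coefficients 0,1,1,1,1,1 for degrees 0…5.
(1 + x^3 + x^6 + x^9) has coefficients 1,0,0,1,0,0 for degrees 0…5.
[x^5] = 1·0 + 1·1 + 1·0 + 1·0 + 1·1 = 2.

2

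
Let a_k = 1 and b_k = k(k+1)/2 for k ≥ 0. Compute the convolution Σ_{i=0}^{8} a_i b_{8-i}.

120

The convolution is the t^8 coefficient of A(t)B(t).
Σ = 1·36 + 1·28 + 1·21 + 1·15 + 1·10 + 1·6 + 1·3 + 1·1 + 1·0 = 120.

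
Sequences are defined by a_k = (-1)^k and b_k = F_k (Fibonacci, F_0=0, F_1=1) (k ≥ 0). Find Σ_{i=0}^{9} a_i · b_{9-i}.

22

The convolution is the t^9 coefficient of A(t)B(t).
Σ = 1·34 − 1·21 + 1·13 − 1·8 + 1·5 − 1·3 + 1·2 − 1·1 + 1·1 − 1·0 = 22.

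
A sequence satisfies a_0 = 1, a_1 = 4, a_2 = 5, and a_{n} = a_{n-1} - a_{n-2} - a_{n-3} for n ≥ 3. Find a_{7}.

18

The ordinary generating function has denominator 1 - q + q^2 + q^3.
Iterating the recurrence: a_0,…,a_{7} = 1, 4, 5, 0, -9, -14, -5, 18.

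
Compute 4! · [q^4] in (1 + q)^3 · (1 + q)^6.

3024

The EGF product rule gives c_4 = Σ_{k_1+k_2=4} C(4; k_1,k_2) · ∏ g_i(k_i), where (1+q)^3 gives the falling factorial (3)_k; (1+q)^6 gives the falling factorial (6)_k.
g_1(k) for k = 0…4: 1, 3, 6, 6, 0.
g_2(k) for k = 0…4: 1, 6, 30, 120, 360.
c_4 = Σ_k C(4,k)·g_1(k)·g_2(4−k) = 1·1·360 + 4·3·120 + 6·6·30 + 4·6·6 = 360 + 1440 + 1080 + 144 = 3024.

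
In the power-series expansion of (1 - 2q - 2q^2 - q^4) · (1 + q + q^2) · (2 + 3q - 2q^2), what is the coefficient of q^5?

-3

(1 - 2q - 2q^2 - q^4) has coefficients 1,-2,-2,0,-1 for degrees 0…4.
(1 + q + q^2) has coefficients 1,1,1,0,0,0 for degrees 0…5.
Finally multiplying by (2 + 3q - 2q^2), the product of all factors after the first has coefficients 2,5,3,1,-2,0 for degrees 0…5.
[q^5] = 1·0 − 2·(-2) − 2·1 − 1·5 = -3.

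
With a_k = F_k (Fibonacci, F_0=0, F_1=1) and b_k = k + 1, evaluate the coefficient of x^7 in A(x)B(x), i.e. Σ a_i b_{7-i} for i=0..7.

This is [x^7] in the product of the two ordinary generating functions.
Σ = 0·8 + 1·7 + 1·6 + 2·5 + 3·4 + 5·3 + 8·2 + 13·1 = 79.

79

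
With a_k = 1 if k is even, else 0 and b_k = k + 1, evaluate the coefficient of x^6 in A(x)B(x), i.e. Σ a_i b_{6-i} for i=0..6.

The convolution is the t^6 coefficient of A(t)B(t).
Σ = 1·7 + 0·6 + 1·5 + 0·4 + 1·3 + 0·2 + 1·1 = 16.

16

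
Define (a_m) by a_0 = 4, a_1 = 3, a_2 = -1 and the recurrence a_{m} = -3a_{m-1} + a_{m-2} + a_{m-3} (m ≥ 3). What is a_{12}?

The ordinary generating function has denominator 1 + 3t - t^2 - t^3.
Iterating the recurrence: a_0,…,a_{12} = 4, 3, -1, 10, -28, 93, -297, 956, -3072, 9875, -31741, 102026, -327944.

-327944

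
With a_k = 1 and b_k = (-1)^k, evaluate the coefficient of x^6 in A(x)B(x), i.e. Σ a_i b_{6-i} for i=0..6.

1

Write out a_i and b_{6-i} for i = 0,…,6 and sum the products.
Σ = 1·1 + 1·(-1) + 1·1 + 1·(-1) + 1·1 + 1·(-1) + 1·1 = 1.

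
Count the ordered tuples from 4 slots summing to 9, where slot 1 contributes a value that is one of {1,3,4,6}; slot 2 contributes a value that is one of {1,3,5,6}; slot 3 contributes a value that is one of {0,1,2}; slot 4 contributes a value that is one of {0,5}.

10

The generating function for the choices is (y + y³ + y⁴ + y⁶)·(y + y³ + y⁵ + y⁶)·(1 + y + y²)·(1 + y⁵); the count is [y⁹].
(y + y³ + y⁴ + y⁶) has coefficients 0,1,0,1,1,0,1 for degrees 0…6.
(y + y³ + y⁵ + y⁶) has coefficients 0,1,0,1,0,1,1,0,0,0 for degrees 0…9.
Multiplying by (1 + y + y²) gives running coefficients 0,1,1,2,1,2,2,2,1,0 for degrees 0…9.
Finally multiplying by (1 + y⁵), the product of all factors after the first has coefficients 0,1,1,2,1,2,3,3,3,1 for degrees 0…9.
[y⁹] = 1·3 + 1·3 + 1·2 + 1·2 = 10.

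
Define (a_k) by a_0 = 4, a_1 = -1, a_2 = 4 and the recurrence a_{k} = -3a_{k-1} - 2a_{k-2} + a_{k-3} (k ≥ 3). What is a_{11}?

The ordinary generating function has denominator 1 + 3q + 2q^2 - q^3.
Iterating the recurrence: a_0,…,a_{11} = 4, -1, 4, -6, 9, -11, 9, 4, -41, 124, -286, 569.

569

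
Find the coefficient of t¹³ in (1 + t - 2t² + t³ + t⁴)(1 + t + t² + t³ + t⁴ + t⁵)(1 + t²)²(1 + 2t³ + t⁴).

(1 + t - 2t² + t³ + t⁴) has coefficients 1,1,-2,1,1 for degrees 0…4.
(1 + t + t² + t³ + t⁴ + t⁵) has coefficients 1,1,1,1,1,1,0,0,0,0,0,0,0,0 for degrees 0…13.
Multiplying by (1 + t²)² gives running coefficients 1,1,3,3,4,4,3,3,1,1,0,0,0,0 for degrees 0…13.
Finally multiplying by (1 + 2t³ + t⁴), the product of all factors after the first has coefficients 1,1,3,5,7,11,12,14,13,11,9,5,3,1 for degrees 0…13.
[t¹³] = 1·1 + 1·3 − 2·5 + 1·9 + 1·11 = 14.

14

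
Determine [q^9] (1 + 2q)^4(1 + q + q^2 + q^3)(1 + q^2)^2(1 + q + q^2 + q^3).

746

(1 + 2q)^4 has coefficients 1,8,24,32,16 for degrees 0…4.
(1 + q + q^2 + q^3) has coefficients 1,1,1,1,0,0,0,0,0,0 for degrees 0…9.
Multiplying by (1 + q^2)^2 gives running coefficients 1,1,3,3,3,3,1,1,0,0 for degrees 0…9.
Finally multiplying by (1 + q + q^2 + q^3), the product of all factors after the first has coefficients 1,2,5,8,10,12,10,8,5,2 for degrees 0…9.
[q^9] = 1·2 + 8·5 + 24·8 + 32·10 + 16·12 = 746.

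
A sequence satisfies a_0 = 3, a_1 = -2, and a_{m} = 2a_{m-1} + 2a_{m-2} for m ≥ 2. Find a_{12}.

The ordinary generating function has denominator 1 - 2z - 2z^2.
Iterating the recurrence: a_0,…,a_{12} = 3, -2, 2, 0, 4, 8, 24, 64, 176, 480, 1312, 3584, 9792.

9792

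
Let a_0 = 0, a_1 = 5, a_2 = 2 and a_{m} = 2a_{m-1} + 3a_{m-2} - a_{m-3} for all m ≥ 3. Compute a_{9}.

The ordinary generating function has denominator 1 - 2q - 3q^2 + q^3.
Iterating the recurrence: a_0,…,a_{9} = 0, 5, 2, 19, 39, 133, 364, 1088, 3135, 9170.

9170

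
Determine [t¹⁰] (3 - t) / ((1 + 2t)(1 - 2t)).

Partial fractions give a closed form: a_n = (7/4)·(-2)^n + (5/4)·2^n.
At n = 10: a_10 = 3072.

3072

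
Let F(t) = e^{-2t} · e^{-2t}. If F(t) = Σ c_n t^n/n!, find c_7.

The EGF product rule gives c_7 = Σ_{k_1+k_2=7} C(7; k_1,k_2) · ∏ g_i(k_i), where e^{-2t} gives (-2)^k; e^{-2t} gives (-2)^k.
g_1(k) for k = 0…7: 1, -2, 4, -8, 16, -32, 64, -128.
g_2(k) for k = 0…7: 1, -2, 4, -8, 16, -32, 64, -128.
c_7 = Σ_k C(7,k)·g_1(k)·g_2(7−k) = 1·1·(-128) + 7·(-2)·64 + 21·4·(-32) + 35·(-8)·16 + 35·16·(-8) + 21·(-32)·4 + 7·64·(-2) + 1·(-128)·1 = −128 − 896 − 2688 − 4480 − 4480 − 2688 − 896 − 128 = -16384.

-16384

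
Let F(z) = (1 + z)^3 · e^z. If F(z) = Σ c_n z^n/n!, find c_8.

529

The EGF product rule gives c_8 = Σ_{k_1+k_2=8} C(8; k_1,k_2) · ∏ g_i(k_i), where (1+z)^3 gives the falling factorial (3)_k; e^z gives (1)^k.
g_1(k) for k = 0…8: 1, 3, 6, 6, 0, 0, 0, 0, 0.
g_2(k) for k = 0…8: 1, 1, 1, 1, 1, 1, 1, 1, 1.
c_8 = Σ_k C(8,k)·g_1(k)·g_2(8−k) = 1·1·1 + 8·3·1 + 28·6·1 + 56·6·1 = 1 + 24 + 168 + 336 = 529.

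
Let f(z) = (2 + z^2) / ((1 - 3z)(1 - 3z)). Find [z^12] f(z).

The denominator gives the recurrence a_n = 6a_(n−1) − 9a_(n−2) for n ≥ 3; the numerator fixes a_0 = 2, a_1 = 12, a_2 = 55.
Iterating: 2, 12, 55, 222, 837, 3024, 10611, 36450, 123201, 411156, 1358127, 4448358, 14467005, so a_12 = 14467005.

14467005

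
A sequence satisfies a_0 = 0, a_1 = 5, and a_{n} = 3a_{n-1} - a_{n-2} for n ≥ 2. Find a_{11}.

88555

The ordinary generating function has denominator 1 - 3t + t^2.
Iterating the recurrence: a_0,…,a_{11} = 0, 5, 15, 40, 105, 275, 720, 1885, 4935, 12920, 33825, 88555.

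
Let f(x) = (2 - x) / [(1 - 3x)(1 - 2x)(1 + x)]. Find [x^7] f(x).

Partial fractions give a closed form: a_n = (15/4)·3^n + (-2)·2^n + (1/4)·(-1)^n.
At n = 7: a_7 = 7945.

7945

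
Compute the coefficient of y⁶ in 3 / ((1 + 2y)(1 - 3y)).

1389

The denominator gives the recurrence a_n = a_(n−1) + 6a_(n−2) for n ≥ 2; the numerator fixes a_0 = 3, a_1 = 3.
Iterating: 3, 3, 21, 39, 165, 399, 1389, so a_6 = 1389.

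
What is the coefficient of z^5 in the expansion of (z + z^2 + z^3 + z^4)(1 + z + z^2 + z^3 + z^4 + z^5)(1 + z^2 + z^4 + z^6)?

8

(z + z^2 + z^3 + z^4) has coefficients 0,1,1,1,1 for degrees 0…4.
(1 + z + z^2 + z^3 + z^4 + z^5) has coefficients 1,1,1,1,1,1 for degrees 0…5.
Finally multiplying by (1 + z^2 + z^4 + z^6), the product of all factors after the first has coefficients 1,1,2,2,3,3 for degrees 0…5.
[z^5] = 1·3 + 1·2 + 1·2 + 1·1 = 8.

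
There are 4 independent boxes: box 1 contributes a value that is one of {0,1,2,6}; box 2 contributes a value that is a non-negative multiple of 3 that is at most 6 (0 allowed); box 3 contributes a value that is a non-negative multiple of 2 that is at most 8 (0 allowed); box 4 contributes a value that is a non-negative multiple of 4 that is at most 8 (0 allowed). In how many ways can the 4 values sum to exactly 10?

The generating function for the choices is (1 + x + x^2 + x^6)·(1 + x^3 + x^6)·(1 + x^2 + x^4 + x^6 + x^8)·(1 + x^4 + x^8); the count is [x^10].
(1 + x + x^2 + x^6) has coefficients 1,1,1,0,0,0,1 for degrees 0…6.
(1 + x^3 + x^6) has coefficients 1,0,0,1,0,0,1,0,0,0,0 for degrees 0…10.
Multiplying by (1 + x^2 + x^4 + x^6 + x^8) gives running coefficients 1,0,1,1,1,1,2,1,2,1,1 for degrees 0…10.
Finally multiplying by (1 + x^4 + x^8), the product of all factors after the first has coefficients 1,0,1,1,2,1,3,2,4,2,4 for degrees 0…10.
[x^10] = 1·4 + 1·2 + 1·4 + 1·2 = 12.

12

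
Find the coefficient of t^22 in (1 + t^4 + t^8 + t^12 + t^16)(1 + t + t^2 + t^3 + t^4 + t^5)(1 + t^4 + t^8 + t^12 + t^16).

4

(1 + t^4 + t^8 + t^12 + t^16) has coefficients 1,0,0,0,1,0,0,0,1,0,0,0,1,0,0,0,1 for degrees 0…16.
(1 + t + t^2 + t^3 + t^4 + t^5) has coefficients 1,1,1,1,1,1,0,0,0,0,0,0,0,0,0,0,0,0,0,0,0,0,0 for degrees 0…22.
Finally multiplying by (1 + t^4 + t^8 + t^12 + t^16), the product of all factors after the first has coefficients 1,1,1,1,2,2,1,1,2,2,1,1,2,2,1,1,2,2,1,1,1,1,0 for degrees 0…22.
[t^22] = 1·0 + 1·1 + 1·1 + 1·1 + 1·1 = 4.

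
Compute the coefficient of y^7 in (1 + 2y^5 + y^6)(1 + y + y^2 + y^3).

(1 + 2y^5 + y^6) has coefficients 1,0,0,0,0,2,1 for degrees 0…6.
(1 + y + y^2 + y^3) has coefficients 1,1,1,1,0,0,0,0 for degrees 0…7.
[y^7] = 1·0 + 2·1 + 1·1 = 3.

3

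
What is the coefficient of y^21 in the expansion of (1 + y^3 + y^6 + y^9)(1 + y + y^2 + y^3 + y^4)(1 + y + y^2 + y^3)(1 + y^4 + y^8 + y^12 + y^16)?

18

(1 + y^3 + y^6 + y^9) has coefficients 1,0,0,1,0,0,1,0,0,1 for degrees 0…9.
(1 + y + y^2 + y^3 + y^4) has coefficients 1,1,1,1,1,0,0,0,0,0,0,0,0,0,0,0,0,0,0,0,0,0 for degrees 0…21.
Multiplying by (1 + y + y^2 + y^3) gives running coefficients 1,2,3,4,4,3,2,1,0,0,0,0,0,0,0,0,0,0,0,0,0,0 for degrees 0…21.
Finally multiplying by (1 + y^4 + y^8 + y^12 + y^16), the product of all factors after the first has coefficients 1,2,3,4,5,5,5,5,5,5,5,5,5,5,5,5,5,5,5,5,4,3 for degrees 0…21.
[y^21] = 1·3 + 1·5 + 1·5 + 1·5 = 18.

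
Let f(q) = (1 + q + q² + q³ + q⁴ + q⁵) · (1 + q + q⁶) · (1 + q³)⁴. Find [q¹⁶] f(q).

12

(1 + q + q² + q³ + q⁴ + q⁵) has coefficients 1,1,1,1,1,1 for degrees 0…5.
(1 + q + q⁶) has coefficients 1,1,0,0,0,0,1,0,0,0,0,0,0,0,0,0,0 for degrees 0…16.
Finally multiplying by (1 + q³)⁴, the product of all factors after the first has coefficients 1,1,0,4,4,0,7,6,0,8,4,0,7,1,0,4,0 for degrees 0…16.
[q¹⁶] = 1·0 + 1·4 + 1·0 + 1·1 + 1·7 + 1·0 = 12.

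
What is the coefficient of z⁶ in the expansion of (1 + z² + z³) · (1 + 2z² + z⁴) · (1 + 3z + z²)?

(1 + z² + z³) has coefficients 1,0,1,1 for degrees 0…3.
(1 + 2z² + z⁴) has coefficients 1,0,2,0,1,0,0 for degrees 0…6.
Finally multiplying by (1 + 3z + z²), the product of all factors after the first has coefficients 1,3,3,6,3,3,1 for degrees 0…6.
[z⁶] = 1·1 + 1·3 + 1·6 = 10.

10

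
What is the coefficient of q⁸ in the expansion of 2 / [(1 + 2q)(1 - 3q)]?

Partial fractions give a closed form: a_n = (4/5)·(-2)^n + (6/5)·3^n.
At n = 8: a_8 = 8078.

8078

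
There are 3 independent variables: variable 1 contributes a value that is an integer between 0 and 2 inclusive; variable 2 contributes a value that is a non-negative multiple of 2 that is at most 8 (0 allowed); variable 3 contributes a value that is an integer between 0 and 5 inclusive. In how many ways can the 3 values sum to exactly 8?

9

The generating function for the choices is (1 + q + q^2)·(1 + q^2 + q^4 + q^6 + q^8)·(1 + q + q^2 + q^3 + q^4 + q^5); the count is [q^8].
(1 + q + q^2) has coefficients 1,1,1 for degrees 0…2.
(1 + q^2 + q^4 + q^6 + q^8) has coefficients 1,0,1,0,1,0,1,0,1 for degrees 0…8.
Finally multiplying by (1 + q + q^2 + q^3 + q^4 + q^5), the product of all factors after the first has coefficients 1,1,2,2,3,3,3,3,3 for degrees 0…8.
[q^8] = 1·3 + 1·3 + 1·3 = 9.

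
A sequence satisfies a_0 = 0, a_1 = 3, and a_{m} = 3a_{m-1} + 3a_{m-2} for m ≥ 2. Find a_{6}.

1944

The ordinary generating function has denominator 1 - 3t - 3t^2.
Iterating the recurrence: a_0,…,a_{6} = 0, 3, 9, 36, 135, 513, 1944.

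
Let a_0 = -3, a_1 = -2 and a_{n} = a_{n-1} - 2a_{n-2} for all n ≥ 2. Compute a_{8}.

The ordinary generating function has denominator 1 - q + 2q^2.
Iterating the recurrence: a_0,…,a_{8} = -3, -2, 4, 8, 0, -16, -16, 16, 48.

48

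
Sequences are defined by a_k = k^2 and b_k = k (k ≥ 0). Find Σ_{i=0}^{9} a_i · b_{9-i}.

The convolution is the x^9 coefficient of A(x)B(x).
Σ = 0·9 + 1·8 + 4·7 + 9·6 + 16·5 + 25·4 + 36·3 + 49·2 + 64·1 + 81·0 = 540.

540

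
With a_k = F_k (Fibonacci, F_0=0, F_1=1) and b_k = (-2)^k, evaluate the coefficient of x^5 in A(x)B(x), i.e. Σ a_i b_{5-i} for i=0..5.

This is [x^5] in the product of the two ordinary generating functions.
Σ = 0·(-32) + 1·16 + 1·(-8) + 2·4 + 3·(-2) + 5·1 = 15.

15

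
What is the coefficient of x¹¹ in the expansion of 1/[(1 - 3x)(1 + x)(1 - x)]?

199290

The denominator gives the recurrence a_n = 3a_(n−1) + a_(n−2) − 3a_(n−3) for n ≥ 3; the numerator fixes a_0 = 1, a_1 = 3, a_2 = 10.
Iterating: 1, 3, 10, 30, 91, 273, 820, 2460, 7381, 22143, 66430, 199290, so a_11 = 199290.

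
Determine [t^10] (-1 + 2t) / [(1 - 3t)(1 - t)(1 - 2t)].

Partial fractions give a closed form: a_n = (-3/2)·3^n + (1/2)·1^n.
At n = 10: a_10 = -88573.

-88573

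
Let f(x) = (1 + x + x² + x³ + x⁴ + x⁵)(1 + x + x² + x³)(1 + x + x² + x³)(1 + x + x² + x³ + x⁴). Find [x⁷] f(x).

(1 + x + x² + x³ + x⁴ + x⁵) has coefficients 1,1,1,1,1,1 for degrees 0…5.
(1 + x + x² + x³) has coefficients 1,1,1,1,0,0,0,0 for degrees 0…7.
Multiplying by (1 + x + x² + x³) gives running coefficients 1,2,3,4,3,2,1,0 for degrees 0…7.
Finally multiplying by (1 + x + x² + x³ + x⁴), the product of all factors after the first has coefficients 1,3,6,10,13,14,13,10 for degrees 0…7.
[x⁷] = 1·10 + 1·13 + 1·14 + 1·13 + 1·10 + 1·6 = 66.

66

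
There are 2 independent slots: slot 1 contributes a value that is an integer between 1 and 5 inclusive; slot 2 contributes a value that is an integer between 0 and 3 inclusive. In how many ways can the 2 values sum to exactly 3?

The generating function for the choices is (x + x² + x³ + x⁴ + x⁵)·(1 + x + x² + x³); the count is [x³].
(x + x² + x³ + x⁴ + x⁵) has coefficients 0,1,1,1 for degrees 0…3.
(1 + x + x² + x³) has coefficients 1,1,1,1 for degrees 0…3.
[x³] = 1·1 + 1·1 + 1·1 = 3.

3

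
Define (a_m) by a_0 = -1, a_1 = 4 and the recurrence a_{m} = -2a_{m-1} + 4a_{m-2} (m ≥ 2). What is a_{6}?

The ordinary generating function has denominator 1 + 2q - 4q^2.
Iterating the recurrence: a_0,…,a_{6} = -1, 4, -12, 40, -128, 416, -1344.

-1344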